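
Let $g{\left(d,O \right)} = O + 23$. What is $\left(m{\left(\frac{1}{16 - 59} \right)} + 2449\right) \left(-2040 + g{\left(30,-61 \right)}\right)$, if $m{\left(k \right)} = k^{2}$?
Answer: $- \frac{9409603756}{1849} \approx -5.089 \cdot 10^{6}$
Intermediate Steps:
$g{\left(d,O \right)} = 23 + O$
$\left(m{\left(\frac{1}{16 - 59} \right)} + 2449\right) \left(-2040 + g{\left(30,-61 \right)}\right) = \left(\left(\frac{1}{16 - 59}\right)^{2} + 2449\right) \left(-2040 + \left(23 - 61\right)\right) = \left(\left(\frac{1}{-43}\right)^{2} + 2449\right) \left(-2040 - 38\right) = \left(\left(- \frac{1}{43}\right)^{2} + 2449\right) \left(-2078\right) = \left(\frac{1}{1849} + 2449\right) \left(-2078\right) = \frac{4528202}{1849} \left(-2078\right) = - \frac{9409603756}{1849}$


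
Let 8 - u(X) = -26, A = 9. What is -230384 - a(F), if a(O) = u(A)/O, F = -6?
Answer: -691135/3 ≈ -2.3038e+5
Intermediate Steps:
u(X) = 34 (u(X) = 8 - 1*(-26) = 8 + 26 = 34)
a(O) = 34/O
-230384 - a(F) = -230384 - 34/(-6) = -230384 - 34*(-1)/6 = -230384 - 1*(-17/3) = -230384 + 17/3 = -691135/3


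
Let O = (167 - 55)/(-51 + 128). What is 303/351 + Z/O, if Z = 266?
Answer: 171979/936 ≈ 183.74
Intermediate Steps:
O = 16/11 (O = 112/77 = 112*(1/77) = 16/11 ≈ 1.4545)
303/351 + Z/O = 303/351 + 266/(16/11) = 303*(1/351) + 266*(11/16) = 101/117 + 1463/8 = 171979/936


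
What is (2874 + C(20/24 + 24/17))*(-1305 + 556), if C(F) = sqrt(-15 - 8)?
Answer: -2152626 - 749*I*sqrt(23) ≈ -2.1526e+6 - 3592.1*I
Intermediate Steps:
C(F) = I*sqrt(23) (C(F) = sqrt(-23) = I*sqrt(23))
(2874 + C(20/24 + 24/17))*(-1305 + 556) = (2874 + I*sqrt(23))*(-1305 + 556) = (2874 + I*sqrt(23))*(-749) = -2152626 - 749*I*sqrt(23)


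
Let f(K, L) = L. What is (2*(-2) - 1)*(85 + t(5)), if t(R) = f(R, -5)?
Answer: -400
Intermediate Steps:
t(R) = -5
(2*(-2) - 1)*(85 + t(5)) = (2*(-2) - 1)*(85 - 5) = (-4 - 1)*80 = -5*80 = -400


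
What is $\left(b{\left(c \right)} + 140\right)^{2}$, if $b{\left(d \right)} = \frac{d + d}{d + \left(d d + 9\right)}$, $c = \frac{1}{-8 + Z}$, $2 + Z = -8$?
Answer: $\frac{164693118976}{8404201} \approx 19597.0$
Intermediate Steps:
$Z = -10$ ($Z = -2 - 8 = -10$)
$c = - \frac{1}{18}$ ($c = \frac{1}{-8 - 10} = \frac{1}{-18} = - \frac{1}{18} \approx -0.055556$)
$b{\left(d \right)} = \frac{2 d}{9 + d + d^{2}}$ ($b{\left(d \right)} = \frac{2 d}{d + \left(d^{2} + 9\right)} = \frac{2 d}{d + \left(9 + d^{2}\right)} = \frac{2 d}{9 + d + d^{2}}$)
$\left(b{\left(c \right)} + 140\right)^{2} = \left(2 \left(- \frac{1}{18}\right) \frac{1}{9 - \frac{1}{18} + \left(- \frac{1}{18}\right)^{2}} + 140\right)^{2} = \left(2 \left(- \frac{1}{18}\right) \frac{1}{9 - \frac{1}{18} + \frac{1}{324}} + 140\right)^{2} = \left(2 \left(- \frac{1}{18}\right) \frac{1}{\frac{2899}{324}} + 140\right)^{2} = \left(2 \left(- \frac{1}{18}\right) \frac{324}{2899} + 140\right)^{2} = \left(- \frac{36}{2899} + 140\right)^{2} = \left(\frac{405824}{2899}\right)^{2} = \frac{164693118976}{8404201}$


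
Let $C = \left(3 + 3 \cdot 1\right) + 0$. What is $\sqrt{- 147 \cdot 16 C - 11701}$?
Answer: $i \sqrt{25813} \approx 160.66 i$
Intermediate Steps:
$C = 6$ ($C = \left(3 + 3\right) + 0 = 6 + 0 = 6$)
$\sqrt{- 147 \cdot 16 C - 11701} = \sqrt{- 147 \cdot 16 \cdot 6 - 11701} = \sqrt{\left(-147\right) 96 - 11701} = \sqrt{-14112 - 11701} = \sqrt{-25813} = i \sqrt{25813}$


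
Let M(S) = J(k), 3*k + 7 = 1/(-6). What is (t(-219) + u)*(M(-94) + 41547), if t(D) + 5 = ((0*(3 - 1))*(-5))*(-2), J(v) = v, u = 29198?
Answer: 7276870993/6 ≈ 1.2128e+9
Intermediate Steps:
k = -43/18 (k = -7/3 + (⅓)/(-6) = -7/3 + (⅓)*(-⅙) = -7/3 - 1/18 = -43/18 ≈ -2.3889)
M(S) = -43/18
t(D) = -5 (t(D) = -5 + ((0*(3 - 1))*(-5))*(-2) = -5 + ((0*2)*(-5))*(-2) = -5 + (0*(-5))*(-2) = -5 + 0*(-2) = -5 + 0 = -5)
(t(-219) + u)*(M(-94) + 41547) = (-5 + 29198)*(-43/18 + 41547) = 29193*(747803/18) = 7276870993/6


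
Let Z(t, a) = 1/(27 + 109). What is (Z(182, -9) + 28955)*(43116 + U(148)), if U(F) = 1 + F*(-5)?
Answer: 166875583137/136 ≈ 1.2270e+9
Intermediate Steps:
Z(t, a) = 1/136
U(F) = 1 - 5*F
(Z(182, -9) + 28955)*(43116 + U(148)) = (1/136 + 28955)*(43116 + (1 - 5*148)) = 3937881*(43116 + (1 - 740))/136 = 3937881*(43116 - 739)/136 = (3937881/136)*42377 = 166875583137/136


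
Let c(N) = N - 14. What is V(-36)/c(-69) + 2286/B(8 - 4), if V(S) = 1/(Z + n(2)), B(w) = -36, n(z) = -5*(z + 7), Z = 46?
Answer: -10543/166 ≈ -63.512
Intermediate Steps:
n(z) = -35 - 5*z (n(z) = -5*(7 + z) = -35 - 5*z)
c(N) = -14 + N
V(S) = 1 (V(S) = 1/(46 + (-35 - 5*2)) = 1/(46 + (-35 - 10)) = 1/(46 - 45) = 1/1 = 1)
V(-36)/c(-69) + 2286/B(8 - 4) = 1/(-14 - 69) + 2286/(-36) = 1/(-83) + 2286*(-1/36) = 1*(-1/83) - 127/2 = -1/83 - 127/2 = -10543/166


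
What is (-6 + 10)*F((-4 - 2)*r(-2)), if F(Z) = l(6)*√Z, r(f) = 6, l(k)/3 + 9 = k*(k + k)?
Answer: 4536*I ≈ 4536.0*I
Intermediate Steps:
l(k) = -27 + 6*k² (l(k) = -27 + 3*(k*(k + k)) = -27 + 3*(k*(2*k)) = -27 + 3*(2*k²) = -27 + 6*k²)
F(Z) = 189*√Z (F(Z) = (-27 + 6*6²)*√Z = (-27 + 6*36)*√Z = (-27 + 216)*√Z = 189*√Z)
(-6 + 10)*F((-4 - 2)*r(-2)) = (-6 + 10)*(189*√((-4 - 2)*6)) = 4*(189*√(-6*6)) = 4*(189*√(-36)) = 4*(189*(6*I)) = 4*(1134*I) = 4536*I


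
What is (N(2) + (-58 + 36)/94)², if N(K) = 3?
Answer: 16900/2209 ≈ 7.6505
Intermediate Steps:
(N(2) + (-58 + 36)/94)² = (3 + (-58 + 36)/94)² = (3 - 22*1/94)² = (3 - 11/47)² = (130/47)² = 16900/2209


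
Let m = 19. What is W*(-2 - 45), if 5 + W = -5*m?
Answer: 4700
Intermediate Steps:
W = -100 (W = -5 - 5*19 = -5 - 95 = -100)
W*(-2 - 45) = -100*(-2 - 45) = -100*(-47) = 4700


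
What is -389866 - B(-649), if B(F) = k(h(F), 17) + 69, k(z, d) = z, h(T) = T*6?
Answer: -386041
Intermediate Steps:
h(T) = 6*T
B(F) = 69 + 6*F (B(F) = 6*F + 69 = 69 + 6*F)
-389866 - B(-649) = -389866 - (69 + 6*(-649)) = -389866 - (69 - 3894) = -389866 - 1*(-3825) = -389866 + 3825 = -386041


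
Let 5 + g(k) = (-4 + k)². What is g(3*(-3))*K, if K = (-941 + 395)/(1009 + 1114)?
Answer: -89544/2123 ≈ -42.178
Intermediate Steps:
g(k) = -5 + (-4 + k)²
K = -546/2123 ≈ -0.25718
g(3*(-3))*K = (-5 + (-4 + 3*(-3))²)*(-546/2123) = (-5 + (-4 - 9)²)*(-546/2123) = (-5 + (-13)²)*(-546/2123) = (-5 + 169)*(-546/2123) = 164*(-546/2123) = -89544/2123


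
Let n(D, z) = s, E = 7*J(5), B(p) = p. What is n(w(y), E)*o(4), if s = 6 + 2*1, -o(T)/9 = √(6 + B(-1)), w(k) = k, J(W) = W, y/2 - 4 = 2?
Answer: -72*√5 ≈ -161.00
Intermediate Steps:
y = 12 (y = 8 + 2*2 = 8 + 4 = 12)
E = 35 (E = 7*5 = 35)
o(T) = -9*√5 (o(T) = -9*√(6 - 1) = -9*√5)
s = 8 (s = 6 + 2 = 8)
n(D, z) = 8
n(w(y), E)*o(4) = 8*(-9*√5) = -72*√5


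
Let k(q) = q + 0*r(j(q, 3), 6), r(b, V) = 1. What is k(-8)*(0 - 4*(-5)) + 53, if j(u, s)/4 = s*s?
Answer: -107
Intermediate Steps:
j(u, s) = 4*s**2 (j(u, s) = 4*(s*s) = 4*s**2)
k(q) = q (k(q) = q + 0*1 = q + 0 = q)
k(-8)*(0 - 4*(-5)) + 53 = -8*(0 - 4*(-5)) + 53 = -8*(0 + 20) + 53 = -8*20 + 53 = -160 + 53 = -107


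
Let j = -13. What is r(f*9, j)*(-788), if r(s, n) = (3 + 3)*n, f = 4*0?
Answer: 61464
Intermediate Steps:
f = 0
r(s, n) = 6*n
r(f*9, j)*(-788) = (6*(-13))*(-788) = -78*(-788) = 61464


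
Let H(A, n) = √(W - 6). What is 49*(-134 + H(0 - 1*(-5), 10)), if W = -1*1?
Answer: -6566 + 49*I*√7 ≈ -6566.0 + 129.64*I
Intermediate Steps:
W = -1
H(A, n) = I*√7 (H(A, n) = √(-1 - 6) = √(-7) = I*√7)
49*(-134 + H(0 - 1*(-5), 10)) = 49*(-134 + I*√7) = -6566 + 49*I*√7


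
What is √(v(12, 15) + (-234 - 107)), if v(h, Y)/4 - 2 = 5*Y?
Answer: I*√33 ≈ 5.7446*I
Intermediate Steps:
v(h, Y) = 8 + 20*Y (v(h, Y) = 8 + 4*(5*Y) = 8 + 20*Y)
√(v(12, 15) + (-234 - 107)) = √((8 + 20*15) + (-234 - 107)) = √((8 + 300) - 341) = √(308 - 341) = √(-33) = I*√33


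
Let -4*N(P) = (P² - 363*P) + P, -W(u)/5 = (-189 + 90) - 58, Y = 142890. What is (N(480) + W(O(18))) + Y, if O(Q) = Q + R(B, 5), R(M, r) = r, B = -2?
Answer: 129515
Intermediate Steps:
O(Q) = 5 + Q (O(Q) = Q + 5 = 5 + Q)
W(u) = 785 (W(u) = -5*((-189 + 90) - 58) = -5*(-99 - 58) = -5*(-157) = 785)
N(P) = -P²/4 + 181*P/2 (N(P) = -((P² - 363*P) + P)/4 = -(P² - 362*P)/4 = -P²/4 + 181*P/2)
(N(480) + W(O(18))) + Y = ((¼)*480*(362 - 1*480) + 785) + 142890 = ((¼)*480*(362 - 480) + 785) + 142890 = ((¼)*480*(-118) + 785) + 142890 = (-14160 + 785) + 142890 = -13375 + 142890 = 129515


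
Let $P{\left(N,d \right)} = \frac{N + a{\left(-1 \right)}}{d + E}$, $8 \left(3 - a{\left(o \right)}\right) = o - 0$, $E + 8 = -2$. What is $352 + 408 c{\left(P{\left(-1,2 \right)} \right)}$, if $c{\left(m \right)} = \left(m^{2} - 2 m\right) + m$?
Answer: $\frac{250451}{512} \approx 489.16$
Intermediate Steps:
$E = -10$ ($E = -8 - 2 = -10$)
$a{\left(o \right)} = 3 - \frac{o}{8}$ ($a{\left(o \right)} = 3 - \frac{o - 0}{8} = 3 - \frac{o + 0}{8} = 3 - \frac{o}{8}$)
$P{\left(N,d \right)} = \frac{\frac{25}{8} + N}{-10 + d}$ ($P{\left(N,d \right)} = \frac{N + \left(3 - - \frac{1}{8}\right)}{d - 10} = \frac{N + \left(3 + \frac{1}{8}\right)}{-10 + d} = \frac{N + \frac{25}{8}}{-10 + d} = \frac{\frac{25}{8} + N}{-10 + d}$)
$c{\left(m \right)} = m^{2} - m$
$352 + 408 c{\left(P{\left(-1,2 \right)} \right)} = 352 + 408 \frac{\frac{25}{8} - 1}{-10 + 2} \left(-1 + \frac{\frac{25}{8} - 1}{-10 + 2}\right) = 352 + 408 \frac{1}{-8} \cdot \frac{17}{8} \left(-1 + \frac{1}{-8} \cdot \frac{17}{8}\right) = 352 + 408 \left(- \frac{1}{8}\right) \frac{17}{8} \left(-1 - \frac{17}{64}\right) = 352 + 408 \left(- \frac{17 \left(-1 - \frac{17}{64}\right)}{64}\right) = 352 + 408 \left(\left(- \frac{17}{64}\right) \left(- \frac{81}{64}\right)\right) = 352 + 408 \cdot \frac{1377}{4096} = 352 + \frac{70227}{512} = \frac{250451}{512}$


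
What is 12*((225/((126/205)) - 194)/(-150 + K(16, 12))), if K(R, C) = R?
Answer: -7227/469 ≈ -15.409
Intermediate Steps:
12*((225/((126/205)) - 194)/(-150 + K(16, 12))) = 12*((225/((126/205)) - 194)/(-150 + 16)) = 12*((225/((126*(1/205))) - 194)/(-134)) = 12*((225/(126/205) - 194)*(-1/134)) = 12*((225*(205/126) - 194)*(-1/134)) = 12*((5125/14 - 194)*(-1/134)) = 12*((2409/14)*(-1/134)) = 12*(-2409/1876) = -7227/469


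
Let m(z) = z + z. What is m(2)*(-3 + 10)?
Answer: 28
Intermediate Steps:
m(z) = 2*z
m(2)*(-3 + 10) = (2*2)*(-3 + 10) = 4*7 = 28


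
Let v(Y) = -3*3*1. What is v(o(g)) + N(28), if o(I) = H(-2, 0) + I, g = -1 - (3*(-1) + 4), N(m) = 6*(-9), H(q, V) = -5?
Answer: -63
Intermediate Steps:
N(m) = -54
g = -2 (g = -1 - (-3 + 4) = -1 - 1*1 = -1 - 1 = -2)
o(I) = -5 + I
v(Y) = -9 (v(Y) = -9*1 = -9)
v(o(g)) + N(28) = -9 - 54 = -63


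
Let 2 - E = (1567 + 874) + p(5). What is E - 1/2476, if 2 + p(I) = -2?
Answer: -6029061/2476 ≈ -2435.0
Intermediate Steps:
p(I) = -4 (p(I) = -2 - 2 = -4)
E = -2435 (E = 2 - ((1567 + 874) - 4) = 2 - (2441 - 4) = 2 - 1*2437 = 2 - 2437 = -2435)
E - 1/2476 = -2435 - 1/2476 = -6029061/2476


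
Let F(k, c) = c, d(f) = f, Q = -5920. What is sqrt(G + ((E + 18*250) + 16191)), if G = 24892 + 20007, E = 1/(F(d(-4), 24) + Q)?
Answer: sqrt(570023273886)/2948 ≈ 256.11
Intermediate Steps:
E = -1/5896 (E = 1/(24 - 5920) = 1/(-5896) = -1/5896 ≈ -0.00016961)
G = 44899
sqrt(G + ((E + 18*250) + 16191)) = sqrt(44899 + ((-1/5896 + 18*250) + 16191)) = sqrt(44899 + ((-1/5896 + 4500) + 16191)) = sqrt(44899 + (26531999/5896 + 16191)) = sqrt(44899 + 121994135/5896) = sqrt(386718639/5896) = sqrt(570023273886)/2948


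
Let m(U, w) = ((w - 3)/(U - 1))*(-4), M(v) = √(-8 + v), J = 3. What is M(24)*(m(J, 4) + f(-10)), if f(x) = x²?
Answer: 392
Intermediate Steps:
m(U, w) = -4*(-3 + w)/(-1 + U) (m(U, w) = ((-3 + w)/(-1 + U))*(-4) = -4*(-3 + w)/(-1 + U))
M(24)*(m(J, 4) + f(-10)) = √(-8 + 24)*(4*(3 - 1*4)/(-1 + 3) + (-10)²) = √16*(4*(3 - 4)/2 + 100) = 4*(4*(½)*(-1) + 100) = 4*(-2 + 100) = 4*98 = 392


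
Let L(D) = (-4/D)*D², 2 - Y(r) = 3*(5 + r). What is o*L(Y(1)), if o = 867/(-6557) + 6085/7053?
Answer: 2162201216/46246521 ≈ 46.754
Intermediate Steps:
Y(r) = -13 - 3*r (Y(r) = 2 - 3*(5 + r) = 2 - (15 + 3*r) = 2 + (-15 - 3*r) = -13 - 3*r)
L(D) = -4*D
o = 33784394/46246521 (o = 867*(-1/6557) + 6085*(1/7053) = -867/6557 + 6085/7053 = 33784394/46246521 ≈ 0.73053)
o*L(Y(1)) = 33784394*(-4*(-13 - 3*1))/46246521 = 33784394*(-4*(-13 - 3))/46246521 = 33784394*(-4*(-16))/46246521 = (33784394/46246521)*64 = 2162201216/46246521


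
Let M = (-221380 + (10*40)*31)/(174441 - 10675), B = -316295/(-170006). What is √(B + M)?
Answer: √113247662819889995410/13920601298 ≈ 0.76446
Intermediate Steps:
B = 316295/170006 (B = -316295*(-1/170006) = 316295/170006 ≈ 1.8605)
M = -104490/81883 (M = (-221380 + 400*31)/163766 = (-221380 + 12400)*(1/163766) = -208980*1/163766 = -104490/81883 ≈ -1.2761)
√(B + M) = √(316295/170006 - 104490/81883) = √(8135256545/13920601298) = √113247662819889995410/13920601298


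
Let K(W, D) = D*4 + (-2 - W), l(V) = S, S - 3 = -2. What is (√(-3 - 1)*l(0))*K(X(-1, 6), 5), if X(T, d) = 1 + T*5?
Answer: 44*I ≈ 44.0*I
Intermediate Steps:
S = 1 (S = 3 - 2 = 1)
X(T, d) = 1 + 5*T
l(V) = 1
K(W, D) = -2 - W + 4*D (K(W, D) = 4*D + (-2 - W) = -2 - W + 4*D)
(√(-3 - 1)*l(0))*K(X(-1, 6), 5) = (√(-3 - 1)*1)*(-2 - (1 + 5*(-1)) + 4*5) = (√(-4)*1)*(-2 - (1 - 5) + 20) = ((2*I)*1)*(-2 - 1*(-4) + 20) = (2*I)*(-2 + 4 + 20) = (2*I)*22 = 44*I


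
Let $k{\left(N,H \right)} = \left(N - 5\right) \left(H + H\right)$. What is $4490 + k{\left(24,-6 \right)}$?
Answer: $4262$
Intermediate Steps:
$k{\left(N,H \right)} = 2 H \left(-5 + N\right)$ ($k{\left(N,H \right)} = \left(-5 + N\right) 2 H = 2 H \left(-5 + N\right)$)
$4490 + k{\left(24,-6 \right)} = 4490 + 2 \left(-6\right) \left(-5 + 24\right) = 4490 + 2 \left(-6\right) 19 = 4490 - 228 = 4262$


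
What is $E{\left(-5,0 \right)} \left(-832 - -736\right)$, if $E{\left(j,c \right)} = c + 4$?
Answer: $-384$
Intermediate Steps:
$E{\left(j,c \right)} = 4 + c$
$E{\left(-5,0 \right)} \left(-832 - -736\right) = \left(4 + 0\right) \left(-832 - -736\right) = 4 \left(-832 + 736\right) = 4 \left(-96\right) = -384$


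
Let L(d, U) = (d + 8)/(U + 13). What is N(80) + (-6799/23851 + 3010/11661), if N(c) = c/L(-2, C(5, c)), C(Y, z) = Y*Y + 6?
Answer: 7093915717/12092457 ≈ 586.64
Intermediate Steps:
C(Y, z) = 6 + Y² (C(Y, z) = Y² + 6 = 6 + Y²)
L(d, U) = (8 + d)/(13 + U)
N(c) = 22*c/3 (N(c) = c/(((8 - 2)/(13 + (6 + 5²)))) = c/((6/(13 + (6 + 25)))) = c/((6/(13 + 31))) = c/((6/44)) = c/(((1/44)*6)) = c/(3/22) = c*(22/3) = 22*c/3)
N(80) + (-6799/23851 + 3010/11661) = (22/3)*80 + (-6799/23851 + 3010/11661) = 1760/3 + (-6799*1/23851 + 3010*(1/11661)) = 1760/3 + (-6799/23851 + 3010/11661) = 1760/3 - 325723/12092457 = 7093915717/12092457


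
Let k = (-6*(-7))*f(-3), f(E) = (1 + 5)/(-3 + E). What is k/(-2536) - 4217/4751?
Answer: -5247385/6024268 ≈ -0.87104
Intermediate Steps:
f(E) = 6/(-3 + E)
k = -42 (k = (-6*(-7))*(6/(-3 - 3)) = 42*(6/(-6)) = 42*(6*(-⅙)) = 42*(-1) = -42)
k/(-2536) - 4217/4751 = -42/(-2536) - 4217/4751 = -42*(-1/2536) - 4217*1/4751 = 21/1268 - 4217/4751 = -5247385/6024268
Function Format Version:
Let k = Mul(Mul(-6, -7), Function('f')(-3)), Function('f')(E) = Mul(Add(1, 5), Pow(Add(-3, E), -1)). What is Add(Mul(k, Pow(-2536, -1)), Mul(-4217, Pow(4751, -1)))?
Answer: Rational(-5247385, 6024268) ≈ -0.87104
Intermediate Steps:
Function('f')(E) = Mul(6, Pow(Add(-3, E), -1))
k = -42 (k = Mul(Mul(-6, -7), Mul(6, Pow(Add(-3, -3), -1))) = Mul(42, Mul(6, Pow(-6, -1))) = Mul(42, Mul(6, Rational(-1, 6))) = Mul(42, -1) = -42)
Add(Mul(k, Pow(-2536, -1)), Mul(-4217, Pow(4751, -1))) = Add(Mul(-42, Pow(-2536, -1)), Mul(-4217, Pow(4751, -1))) = Add(Mul(-42, Rational(-1, 2536)), Mul(-4217, Rational(1, 4751))) = Add(Rational(21, 1268), Rational(-4217, 4751)) = Rational(-5247385, 6024268)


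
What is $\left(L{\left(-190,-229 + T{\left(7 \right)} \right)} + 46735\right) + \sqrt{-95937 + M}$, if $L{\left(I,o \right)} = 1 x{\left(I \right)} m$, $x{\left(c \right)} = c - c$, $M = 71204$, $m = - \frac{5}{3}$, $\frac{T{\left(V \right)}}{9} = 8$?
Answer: $46735 + i \sqrt{24733} \approx 46735.0 + 157.27 i$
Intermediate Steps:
$T{\left(V \right)} = 72$ ($T{\left(V \right)} = 9 \cdot 8 = 72$)
$m = - \frac{5}{3}$ ($m = \left(-5\right) \frac{1}{3} = - \frac{5}{3} \approx -1.6667$)
$x{\left(c \right)} = 0$
$L{\left(I,o \right)} = 0$ ($L{\left(I,o \right)} = 1 \cdot 0 \left(- \frac{5}{3}\right) = 0 \left(- \frac{5}{3}\right) = 0$)
$\left(L{\left(-190,-229 + T{\left(7 \right)} \right)} + 46735\right) + \sqrt{-95937 + M} = \left(0 + 46735\right) + \sqrt{-95937 + 71204} = 46735 + \sqrt{-24733} = 46735 + i \sqrt{24733}$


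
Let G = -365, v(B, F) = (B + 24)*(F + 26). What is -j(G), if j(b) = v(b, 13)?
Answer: 13299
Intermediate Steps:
v(B, F) = (24 + B)*(26 + F)
j(b) = 936 + 39*b (j(b) = 624 + 24*13 + 26*b + b*13 = 624 + 312 + 26*b + 13*b = 936 + 39*b)
-j(G) = -(936 + 39*(-365)) = -(936 - 14235) = -1*(-13299) = 13299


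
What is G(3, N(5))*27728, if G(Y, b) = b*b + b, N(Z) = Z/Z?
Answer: 55456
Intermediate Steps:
N(Z) = 1
G(Y, b) = b + b² (G(Y, b) = b² + b = b + b²)
G(3, N(5))*27728 = (1*(1 + 1))*27728 = (1*2)*27728 = 2*27728 = 55456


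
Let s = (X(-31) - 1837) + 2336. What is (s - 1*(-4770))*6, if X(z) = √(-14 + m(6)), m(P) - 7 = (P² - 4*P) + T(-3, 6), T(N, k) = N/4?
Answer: 31614 + 3*√17 ≈ 31626.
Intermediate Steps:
T(N, k) = N/4 (T(N, k) = N*(¼) = N/4)
m(P) = 25/4 + P² - 4*P (m(P) = 7 + ((P² - 4*P) + (¼)*(-3)) = 7 + ((P² - 4*P) - ¾) = 7 + (-¾ + P² - 4*P) = 25/4 + P² - 4*P)
X(z) = √17/2 (X(z) = √(-14 + (25/4 + 6² - 4*6)) = √(-14 + (25/4 + 36 - 24)) = √(-14 + 73/4) = √(17/4) = √17/2)
s = 499 + √17/2 (s = (√17/2 - 1837) + 2336 = (-1837 + √17/2) + 2336 = 499 + √17/2 ≈ 501.06)
(s - 1*(-4770))*6 = ((499 + √17/2) - 1*(-4770))*6 = ((499 + √17/2) + 4770)*6 = (5269 + √17/2)*6 = 31614 + 3*√17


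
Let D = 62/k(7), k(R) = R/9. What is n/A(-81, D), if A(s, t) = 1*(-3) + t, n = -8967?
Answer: -20923/179 ≈ -116.89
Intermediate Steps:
k(R) = R/9 (k(R) = R*(⅑) = R/9)
D = 558/7 (D = 62/(((⅑)*7)) = 62/(7/9) = 62*(9/7) = 558/7 ≈ 79.714)
A(s, t) = -3 + t
n/A(-81, D) = -8967/(-3 + 558/7) = -8967/537/7 = -8967*7/537 = -20923/179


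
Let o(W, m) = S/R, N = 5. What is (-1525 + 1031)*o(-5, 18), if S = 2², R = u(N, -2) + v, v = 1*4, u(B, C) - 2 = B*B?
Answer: -1976/31 ≈ -63.742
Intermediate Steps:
u(B, C) = 2 + B² (u(B, C) = 2 + B*B = 2 + B²)
v = 4
R = 31 (R = (2 + 5²) + 4 = (2 + 25) + 4 = 27 + 4 = 31)
S = 4
o(W, m) = 4/31
(-1525 + 1031)*o(-5, 18) = (-1525 + 1031)*(4/31) = -494*4/31 = -1976/31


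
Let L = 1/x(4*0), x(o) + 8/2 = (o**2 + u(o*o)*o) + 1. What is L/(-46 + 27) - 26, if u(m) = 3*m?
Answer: -1481/57 ≈ -25.982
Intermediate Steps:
x(o) = -3 + o**2 + 3*o**3 (x(o) = -4 + ((o**2 + (3*(o*o))*o) + 1) = -4 + ((o**2 + (3*o**2)*o) + 1) = -4 + ((o**2 + 3*o**3) + 1) = -4 + (1 + o**2 + 3*o**3) = -3 + o**2 + 3*o**3)
L = -1/3 (L = 1/(-3 + (4*0)**2 + 3*(4*0)**3) = 1/(-3 + 0**2 + 3*0**3) = 1/(-3 + 0 + 3*0) = 1/(-3 + 0 + 0) = 1/(-3) = -1/3 ≈ -0.33333)
L/(-46 + 27) - 26 = -1/(3*(-46 + 27)) - 26 = -1/3/(-19) - 26 = -1/3*(-1/19) - 26 = 1/57 - 26 = -1481/57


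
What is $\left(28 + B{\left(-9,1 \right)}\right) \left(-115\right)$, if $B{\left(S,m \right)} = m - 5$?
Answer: $-2760$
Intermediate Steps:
$B{\left(S,m \right)} = -5 + m$
$\left(28 + B{\left(-9,1 \right)}\right) \left(-115\right) = \left(28 + \left(-5 + 1\right)\right) \left(-115\right) = \left(28 - 4\right) \left(-115\right) = 24 \left(-115\right) = -2760$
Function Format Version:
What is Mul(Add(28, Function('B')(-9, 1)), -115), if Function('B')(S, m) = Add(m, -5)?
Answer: -2760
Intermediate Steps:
Function('B')(S, m) = Add(-5, m)
Mul(Add(28, Function('B')(-9, 1)), -115) = Mul(Add(28, Add(-5, 1)), -115) = Mul(Add(28, -4), -115) = Mul(24, -115) = -2760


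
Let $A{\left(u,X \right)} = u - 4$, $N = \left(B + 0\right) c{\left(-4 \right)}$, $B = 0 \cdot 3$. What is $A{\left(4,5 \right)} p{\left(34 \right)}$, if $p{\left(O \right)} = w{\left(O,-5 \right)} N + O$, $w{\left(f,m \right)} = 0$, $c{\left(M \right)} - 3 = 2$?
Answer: $0$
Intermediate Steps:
$c{\left(M \right)} = 5$ ($c{\left(M \right)} = 3 + 2 = 5$)
$B = 0$
$N = 0$ ($N = \left(0 + 0\right) 5 = 0 \cdot 5 = 0$)
$A{\left(u,X \right)} = -4 + u$
$p{\left(O \right)} = O$ ($p{\left(O \right)} = 0 \cdot 0 + O = 0 + O = O$)
$A{\left(4,5 \right)} p{\left(34 \right)} = \left(-4 + 4\right) 34 = 0 \cdot 34 = 0$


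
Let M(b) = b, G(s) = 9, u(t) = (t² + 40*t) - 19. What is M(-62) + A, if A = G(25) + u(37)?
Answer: 2777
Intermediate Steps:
u(t) = -19 + t² + 40*t
A = 2839 (A = 9 + (-19 + 37² + 40*37) = 9 + (-19 + 1369 + 1480) = 9 + 2830 = 2839)
M(-62) + A = -62 + 2839 = 2777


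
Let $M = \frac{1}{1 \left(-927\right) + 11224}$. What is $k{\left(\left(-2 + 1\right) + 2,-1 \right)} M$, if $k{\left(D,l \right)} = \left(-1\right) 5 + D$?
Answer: $- \frac{4}{10297} \approx -0.00038846$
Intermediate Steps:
$k{\left(D,l \right)} = -5 + D$
$M = \frac{1}{10297}$ ($M = \frac{1}{-927 + 11224} = \frac{1}{10297} \approx 9.7116 \cdot 10^{-5}$)
$k{\left(\left(-2 + 1\right) + 2,-1 \right)} M = \left(-5 + \left(\left(-2 + 1\right) + 2\right)\right) \frac{1}{10297} = \left(-5 + \left(-1 + 2\right)\right) \frac{1}{10297} = \left(-5 + 1\right) \frac{1}{10297} = \left(-4\right) \frac{1}{10297} = - \frac{4}{10297}$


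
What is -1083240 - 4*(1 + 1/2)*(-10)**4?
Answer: -1143240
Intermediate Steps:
-1083240 - 4*(1 + 1/2)*(-10)**4 = -1083240 - 4*(1 + 1/2)*10000 = -1083240 - 4*(3/2)*10000 = -1083240 - 6*10000 = -1083240 - 1*60000 = -1083240 - 60000 = -1143240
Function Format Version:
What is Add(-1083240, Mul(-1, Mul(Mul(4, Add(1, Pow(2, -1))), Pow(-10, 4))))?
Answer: -1143240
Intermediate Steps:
Add(-1083240, Mul(-1, Mul(Mul(4, Add(1, Pow(2, -1))), Pow(-10, 4)))) = Add(-1083240, Mul(-1, Mul(Mul(4, Add(1, Rational(1, 2))), 10000))) = Add(-1083240, Mul(-1, Mul(Mul(4, Rational(3, 2)), 10000))) = Add(-1083240, Mul(-1, Mul(6, 10000))) = Add(-1083240, Mul(-1, 60000)) = Add(-1083240, -60000) = -1143240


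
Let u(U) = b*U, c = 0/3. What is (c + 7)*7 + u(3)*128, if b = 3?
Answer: 1201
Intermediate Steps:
c = 0 (c = 0*(⅓) = 0)
u(U) = 3*U
(c + 7)*7 + u(3)*128 = (0 + 7)*7 + (3*3)*128 = 7*7 + 9*128 = 49 + 1152 = 1201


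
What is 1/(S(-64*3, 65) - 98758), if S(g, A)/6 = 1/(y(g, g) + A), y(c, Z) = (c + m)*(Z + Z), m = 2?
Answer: -73025/7211802944 ≈ -1.0126e-5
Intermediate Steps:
y(c, Z) = 2*Z*(2 + c) (y(c, Z) = (c + 2)*(Z + Z) = (2 + c)*(2*Z) = 2*Z*(2 + c))
S(g, A) = 6/(A + 2*g*(2 + g)) (S(g, A) = 6/(2*g*(2 + g) + A) = 6/(A + 2*g*(2 + g)))
1/(S(-64*3, 65) - 98758) = 1/(6/(65 + 2*(-64*3)*(2 - 64*3)) - 98758) = 1/(6/(65 + 2*(-192)*(2 - 192)) - 98758) = 1/(6/(65 + 2*(-192)*(-190)) - 98758) = 1/(6/(65 + 72960) - 98758) = 1/(6/73025 - 98758) = 1/(-7211802944/73025) = -73025/7211802944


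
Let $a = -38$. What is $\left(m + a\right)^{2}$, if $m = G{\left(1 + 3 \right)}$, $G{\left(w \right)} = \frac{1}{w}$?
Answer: $\frac{22801}{16} \approx 1425.1$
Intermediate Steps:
$m = \frac{1}{4}$ ($m = \frac{1}{1 + 3} = \frac{1}{4} \approx 0.25$)
$\left(m + a\right)^{2} = \left(\frac{1}{4} - 38\right)^{2} = \left(- \frac{151}{4}\right)^{2} = \frac{22801}{16}$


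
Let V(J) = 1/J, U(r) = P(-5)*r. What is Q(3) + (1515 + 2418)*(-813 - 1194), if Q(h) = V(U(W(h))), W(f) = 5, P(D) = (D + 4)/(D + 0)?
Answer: -7893530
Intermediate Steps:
P(D) = (4 + D)/D
U(r) = r/5 (U(r) = ((4 - 5)/(-5))*r = (-⅕*(-1))*r = r/5)
Q(h) = 1 (Q(h) = 1/((⅕)*5) = 1/1 = 1)
Q(3) + (1515 + 2418)*(-813 - 1194) = 1 + (1515 + 2418)*(-813 - 1194) = 1 + 3933*(-2007) = 1 - 7893531 = -7893530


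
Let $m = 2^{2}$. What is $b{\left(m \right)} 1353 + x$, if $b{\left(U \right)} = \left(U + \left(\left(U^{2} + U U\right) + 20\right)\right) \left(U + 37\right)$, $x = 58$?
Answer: $3106546$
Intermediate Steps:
$m = 4$
$b{\left(U \right)} = \left(37 + U\right) \left(20 + U + 2 U^{2}\right)$ ($b{\left(U \right)} = \left(U + \left(\left(U^{2} + U^{2}\right) + 20\right)\right) \left(37 + U\right) = \left(U + \left(2 U^{2} + 20\right)\right) \left(37 + U\right) = \left(U + \left(20 + 2 U^{2}\right)\right) \left(37 + U\right) = \left(20 + U + 2 U^{2}\right) \left(37 + U\right) = \left(37 + U\right) \left(20 + U + 2 U^{2}\right)$)
$b{\left(m \right)} 1353 + x = \left(740 + 2 \cdot 4^{3} + 57 \cdot 4 + 75 \cdot 4^{2}\right) 1353 + 58 = \left(740 + 2 \cdot 64 + 228 + 75 \cdot 16\right) 1353 + 58 = \left(740 + 128 + 228 + 1200\right) 1353 + 58 = 2296 \cdot 1353 + 58 = 3106488 + 58 = 3106546$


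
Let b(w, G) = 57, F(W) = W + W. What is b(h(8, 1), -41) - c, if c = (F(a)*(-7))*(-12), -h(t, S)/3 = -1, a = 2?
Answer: -279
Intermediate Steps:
h(t, S) = 3 (h(t, S) = -3*(-1) = 3)
F(W) = 2*W
c = 336 (c = ((2*2)*(-7))*(-12) = (4*(-7))*(-12) = -28*(-12) = 336)
b(h(8, 1), -41) - c = 57 - 1*336 = 57 - 336 = -279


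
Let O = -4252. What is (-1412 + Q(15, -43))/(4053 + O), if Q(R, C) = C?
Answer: 1455/199 ≈ 7.3116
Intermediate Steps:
(-1412 + Q(15, -43))/(4053 + O) = (-1412 - 43)/(4053 - 4252) = -1455/(-199) = -1455*(-1/199) = 1455/199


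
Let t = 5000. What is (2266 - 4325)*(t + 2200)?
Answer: -14824800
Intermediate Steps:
(2266 - 4325)*(t + 2200) = (2266 - 4325)*(5000 + 2200) = -2059*7200 = -14824800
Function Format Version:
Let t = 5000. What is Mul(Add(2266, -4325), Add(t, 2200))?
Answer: -14824800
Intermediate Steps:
Mul(Add(2266, -4325), Add(t, 2200)) = Mul(Add(2266, -4325), Add(5000, 2200)) = Mul(-2059, 7200) = -14824800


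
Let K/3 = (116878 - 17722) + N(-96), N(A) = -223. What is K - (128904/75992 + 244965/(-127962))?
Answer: 120254241879397/405170346 ≈ 2.9680e+5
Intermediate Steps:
K = 296799 (K = 3*((116878 - 17722) - 223) = 3*(99156 - 223) = 3*98933 = 296799)
K - (128904/75992 + 244965/(-127962)) = 296799 - (128904/75992 + 244965/(-127962)) = 296799 - (128904*(1/75992) + 244965*(-1/127962)) = 296799 - (16113/9499 - 81655/42654) = 296799 - 1*(-88356943/405170346) = 296799 + 88356943/405170346 = 120254241879397/405170346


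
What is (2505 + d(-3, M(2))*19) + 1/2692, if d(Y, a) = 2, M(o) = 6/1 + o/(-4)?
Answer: 6845757/2692 ≈ 2543.0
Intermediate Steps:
M(o) = 6 - o/4 (M(o) = 6*1 + o*(-¼) = 6 - o/4)
(2505 + d(-3, M(2))*19) + 1/2692 = (2505 + 2*19) + 1/2692 = (2505 + 38) + 1/2692 = 2543 + 1/2692 = 6845757/2692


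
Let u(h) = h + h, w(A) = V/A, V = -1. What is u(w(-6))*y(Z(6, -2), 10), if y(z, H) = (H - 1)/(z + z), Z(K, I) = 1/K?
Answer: 9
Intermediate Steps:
Z(K, I) = 1/K
y(z, H) = (-1 + H)/(2*z) (y(z, H) = (-1 + H)/((2*z)) = (-1 + H)*(1/(2*z)) = (-1 + H)/(2*z))
w(A) = -1/A
u(h) = 2*h
u(w(-6))*y(Z(6, -2), 10) = (2*(-1/(-6)))*((-1 + 10)/(2*(1/6))) = (2*(-1*(-⅙)))*((½)*9/(⅙)) = (2*(⅙))*((½)*6*9) = (⅓)*27 = 9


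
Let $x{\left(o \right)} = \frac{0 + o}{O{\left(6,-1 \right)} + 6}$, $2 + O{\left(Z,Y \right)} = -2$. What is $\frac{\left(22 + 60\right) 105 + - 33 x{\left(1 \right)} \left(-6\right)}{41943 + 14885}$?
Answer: $\frac{8709}{56828} \approx 0.15325$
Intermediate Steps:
$O{\left(Z,Y \right)} = -4$ ($O{\left(Z,Y \right)} = -2 - 2 = -4$)
$x{\left(o \right)} = \frac{o}{2}$ ($x{\left(o \right)} = \frac{0 + o}{-4 + 6} = \frac{o}{2}$)
$\frac{\left(22 + 60\right) 105 + - 33 x{\left(1 \right)} \left(-6\right)}{41943 + 14885} = \frac{\left(22 + 60\right) 105 + - 33 \cdot \frac{1}{2} \cdot 1 \left(-6\right)}{41943 + 14885} = \frac{82 \cdot 105 + \left(-33\right) \frac{1}{2} \left(-6\right)}{56828} = \left(8610 - -99\right) \frac{1}{56828} = \left(8610 + 99\right) \frac{1}{56828} = 8709 \cdot \frac{1}{56828} = \frac{8709}{56828}$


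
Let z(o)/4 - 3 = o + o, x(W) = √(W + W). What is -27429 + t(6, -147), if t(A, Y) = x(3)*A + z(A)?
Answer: -27369 + 6*√6 ≈ -27354.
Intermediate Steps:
x(W) = √2*√W (x(W) = √(2*W) = √2*√W)
z(o) = 12 + 8*o (z(o) = 12 + 4*(o + o) = 12 + 4*(2*o) = 12 + 8*o)
t(A, Y) = 12 + 8*A + A*√6 (t(A, Y) = (√2*√3)*A + (12 + 8*A) = √6*A + (12 + 8*A) = A*√6 + (12 + 8*A) = 12 + 8*A + A*√6)
-27429 + t(6, -147) = -27429 + (12 + 8*6 + 6*√6) = -27429 + (12 + 48 + 6*√6) = -27429 + (60 + 6*√6) = -27369 + 6*√6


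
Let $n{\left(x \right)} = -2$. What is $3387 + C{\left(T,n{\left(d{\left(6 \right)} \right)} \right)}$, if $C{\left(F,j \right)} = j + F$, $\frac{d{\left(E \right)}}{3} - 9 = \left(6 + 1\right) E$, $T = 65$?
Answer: $3450$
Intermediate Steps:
$d{\left(E \right)} = 27 + 21 E$ ($d{\left(E \right)} = 27 + 3 \left(6 + 1\right) E = 27 + 3 \cdot 7 E = 27 + 21 E$)
$C{\left(F,j \right)} = F + j$
$3387 + C{\left(T,n{\left(d{\left(6 \right)} \right)} \right)} = 3387 + \left(65 - 2\right) = 3387 + 63 = 3450$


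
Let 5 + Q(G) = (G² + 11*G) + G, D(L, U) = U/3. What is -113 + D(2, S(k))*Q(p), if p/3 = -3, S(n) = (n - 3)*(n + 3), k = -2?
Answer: -179/3 ≈ -59.667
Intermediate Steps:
S(n) = (-3 + n)*(3 + n)
p = -9 (p = 3*(-3) = -9)
D(L, U) = U/3 (D(L, U) = U*(⅓) = U/3)
Q(G) = -5 + G² + 12*G (Q(G) = -5 + ((G² + 11*G) + G) = -5 + (G² + 12*G) = -5 + G² + 12*G)
-113 + D(2, S(k))*Q(p) = -113 + ((-9 + (-2)²)/3)*(-5 + (-9)² + 12*(-9)) = -113 + ((-9 + 4)/3)*(-5 + 81 - 108) = -113 + ((⅓)*(-5))*(-32) = -113 - 5/3*(-32) = -113 + 160/3 = -179/3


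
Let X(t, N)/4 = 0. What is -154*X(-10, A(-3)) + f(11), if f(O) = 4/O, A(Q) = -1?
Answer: 4/11 ≈ 0.36364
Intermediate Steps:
X(t, N) = 0 (X(t, N) = 4*0 = 0)
-154*X(-10, A(-3)) + f(11) = -154*0 + 4/11 = 0 + 4*(1/11) = 0 + 4/11 = 4/11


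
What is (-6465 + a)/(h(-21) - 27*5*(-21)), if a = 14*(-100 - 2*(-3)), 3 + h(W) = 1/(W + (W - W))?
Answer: -163401/59471 ≈ -2.7476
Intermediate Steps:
h(W) = -3 + 1/W (h(W) = -3 + 1/(W + (W - W)) = -3 + 1/(W + 0) = -3 + 1/W)
a = -1316 (a = 14*(-100 + 6) = 14*(-94) = -1316)
(-6465 + a)/(h(-21) - 27*5*(-21)) = (-6465 - 1316)/((-3 + 1/(-21)) - 27*5*(-21)) = -7781/((-3 - 1/21) - 135*(-21)) = -7781/(-64/21 + 2835) = -7781/59471/21 = -7781*21/59471 = -163401/59471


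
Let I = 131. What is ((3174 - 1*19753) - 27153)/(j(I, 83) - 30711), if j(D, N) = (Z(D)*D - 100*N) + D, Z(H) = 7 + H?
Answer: 21866/10401 ≈ 2.1023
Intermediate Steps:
j(D, N) = D - 100*N + D*(7 + D) (j(D, N) = ((7 + D)*D - 100*N) + D = (D*(7 + D) - 100*N) + D = (-100*N + D*(7 + D)) + D = D - 100*N + D*(7 + D))
((3174 - 1*19753) - 27153)/(j(I, 83) - 30711) = ((3174 - 1*19753) - 27153)/((131 - 100*83 + 131*(7 + 131)) - 30711) = ((3174 - 19753) - 27153)/((131 - 8300 + 131*138) - 30711) = (-16579 - 27153)/((131 - 8300 + 18078) - 30711) = -43732/(9909 - 30711) = -43732/(-20802) = -43732*(-1/20802) = 21866/10401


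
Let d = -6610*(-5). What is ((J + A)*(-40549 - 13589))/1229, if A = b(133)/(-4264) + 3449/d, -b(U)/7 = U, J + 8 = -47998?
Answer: 91563730347830433/43299267700 ≈ 2.1147e+6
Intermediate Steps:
J = -48006 (J = -8 - 47998 = -48006)
d = 33050
b(U) = -7*U
A = 22738043/70462600 (A = -7*133/(-4264) + 3449/33050 = -931*(-1/4264) + 3449*(1/33050) = 931/4264 + 3449/33050 = 22738043/70462600 ≈ 0.32270)
((J + A)*(-40549 - 13589))/1229 = ((-48006 + 22738043/70462600)*(-40549 - 13589))/1229 = -3382604837557/70462600*(-54138)*(1/1229) = (91563730347830433/35231300)*(1/1229) = 91563730347830433/43299267700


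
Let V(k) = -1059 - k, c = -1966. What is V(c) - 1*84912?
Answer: -84005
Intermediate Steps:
V(c) - 1*84912 = (-1059 - 1*(-1966)) - 1*84912 = (-1059 + 1966) - 84912 = 907 - 84912 = -84005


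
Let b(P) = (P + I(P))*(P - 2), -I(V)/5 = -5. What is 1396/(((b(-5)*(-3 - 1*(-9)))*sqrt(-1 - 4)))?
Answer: 349*I*sqrt(5)/1050 ≈ 0.74323*I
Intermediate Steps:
I(V) = 25 (I(V) = -5*(-5) = 25)
b(P) = (-2 + P)*(25 + P) (b(P) = (P + 25)*(P - 2) = (25 + P)*(-2 + P) = (-2 + P)*(25 + P))
1396/(((b(-5)*(-3 - 1*(-9)))*sqrt(-1 - 4))) = 1396/((((-50 + (-5)**2 + 23*(-5))*(-3 - 1*(-9)))*sqrt(-1 - 4))) = 1396/((((-50 + 25 - 115)*(-3 + 9))*sqrt(-5))) = 1396/(((-140*6)*(I*sqrt(5)))) = 1396/((-840*I*sqrt(5))) = 1396*(I*sqrt(5)/4200) = 349*I*sqrt(5)/1050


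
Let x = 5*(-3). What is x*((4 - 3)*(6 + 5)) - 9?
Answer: -174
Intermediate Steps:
x = -15
x*((4 - 3)*(6 + 5)) - 9 = -15*(4 - 3)*(6 + 5) - 9 = -15*11 - 9 = -165 - 9 = -174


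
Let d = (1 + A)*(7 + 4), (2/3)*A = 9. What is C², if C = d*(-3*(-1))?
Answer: 915849/4 ≈ 2.2896e+5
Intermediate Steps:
A = 27/2 (A = (3/2)*9 = 27/2 ≈ 13.500)
d = 319/2 (d = (1 + 27/2)*(7 + 4) = (29/2)*11 = 319/2 ≈ 159.50)
C = 957/2 (C = 319*(-3*(-1))/2 = (319/2)*3 = 957/2 ≈ 478.50)
C² = (957/2)² = 915849/4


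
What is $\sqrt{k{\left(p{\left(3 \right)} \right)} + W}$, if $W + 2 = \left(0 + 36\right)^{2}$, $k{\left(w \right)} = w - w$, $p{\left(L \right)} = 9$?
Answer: $\sqrt{1294} \approx 35.972$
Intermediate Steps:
$k{\left(w \right)} = 0$
$W = 1294$ ($W = -2 + \left(0 + 36\right)^{2} = -2 + 36^{2} = -2 + 1296 = 1294$)
$\sqrt{k{\left(p{\left(3 \right)} \right)} + W} = \sqrt{0 + 1294} = \sqrt{1294}$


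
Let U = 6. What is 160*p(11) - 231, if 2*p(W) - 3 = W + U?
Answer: 1369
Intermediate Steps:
p(W) = 9/2 + W/2 (p(W) = 3/2 + (W + 6)/2 = 3/2 + (6 + W)/2 = 3/2 + (3 + W/2) = 9/2 + W/2)
160*p(11) - 231 = 160*(9/2 + (½)*11) - 231 = 160*(9/2 + 11/2) - 231 = 160*10 - 231 = 1600 - 231 = 1369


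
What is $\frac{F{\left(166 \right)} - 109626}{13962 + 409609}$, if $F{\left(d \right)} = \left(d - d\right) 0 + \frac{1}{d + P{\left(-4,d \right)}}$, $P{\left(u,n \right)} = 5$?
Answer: $- \frac{18746045}{72430641} \approx -0.25881$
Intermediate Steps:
$F{\left(d \right)} = \frac{1}{5 + d}$ ($F{\left(d \right)} = \left(d - d\right) 0 + \frac{1}{d + 5} = 0 \cdot 0 + \frac{1}{5 + d} = 0 + \frac{1}{5 + d} = \frac{1}{5 + d}$)
$\frac{F{\left(166 \right)} - 109626}{13962 + 409609} = \frac{\frac{1}{5 + 166} - 109626}{13962 + 409609} = \frac{\frac{1}{171} - 109626}{423571} = \left(\frac{1}{171} - 109626\right) \frac{1}{423571} = \left(- \frac{18746045}{171}\right) \frac{1}{423571} = - \frac{18746045}{72430641}$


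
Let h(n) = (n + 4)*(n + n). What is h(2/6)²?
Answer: 676/81 ≈ 8.3457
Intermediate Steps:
h(n) = 2*n*(4 + n) (h(n) = (4 + n)*(2*n) = 2*n*(4 + n))
h(2/6)² = (2*(2/6)*(4 + 2/6))² = (2*(2*(⅙))*(4 + 2*(⅙)))² = (2*(⅓)*(4 + ⅓))² = (2*(⅓)*(13/3))² = (26/9)² = 676/81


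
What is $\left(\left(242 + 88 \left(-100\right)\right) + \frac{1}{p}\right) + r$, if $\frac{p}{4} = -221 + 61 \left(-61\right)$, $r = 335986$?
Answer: $\frac{5162884703}{15768} \approx 3.2743 \cdot 10^{5}$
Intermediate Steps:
$p = -15768$ ($p = 4 \left(-221 + 61 \left(-61\right)\right) = 4 \left(-221 - 3721\right) = 4 \left(-3942\right) = -15768$)
$\left(\left(242 + 88 \left(-100\right)\right) + \frac{1}{p}\right) + r = \left(\left(242 + 88 \left(-100\right)\right) + \frac{1}{-15768}\right) + 335986 = \left(\left(242 - 8800\right) - \frac{1}{15768}\right) + 335986 = \left(-8558 - \frac{1}{15768}\right) + 335986 = - \frac{134942545}{15768} + 335986 = \frac{5162884703}{15768}$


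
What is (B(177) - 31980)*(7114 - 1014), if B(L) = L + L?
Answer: -192918600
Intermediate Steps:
B(L) = 2*L
(B(177) - 31980)*(7114 - 1014) = (2*177 - 31980)*(7114 - 1014) = (354 - 31980)*6100 = -31626*6100 = -192918600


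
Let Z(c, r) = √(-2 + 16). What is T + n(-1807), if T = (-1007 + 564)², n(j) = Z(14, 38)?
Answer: 196249 + √14 ≈ 1.9625e+5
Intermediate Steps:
Z(c, r) = √14
n(j) = √14
T = 196249 (T = (-443)² = 196249)
T + n(-1807) = 196249 + √14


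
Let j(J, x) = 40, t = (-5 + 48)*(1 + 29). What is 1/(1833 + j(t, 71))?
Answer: 1/1873 ≈ 0.00053390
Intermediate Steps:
t = 1290 (t = 43*30 = 1290)
1/(1833 + j(t, 71)) = 1/(1833 + 40) = 1/1873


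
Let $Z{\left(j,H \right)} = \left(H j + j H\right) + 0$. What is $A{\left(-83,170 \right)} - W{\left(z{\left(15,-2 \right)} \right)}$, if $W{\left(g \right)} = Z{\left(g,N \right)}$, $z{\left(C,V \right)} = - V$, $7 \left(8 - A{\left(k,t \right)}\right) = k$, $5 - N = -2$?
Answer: $- \frac{57}{7} \approx -8.1429$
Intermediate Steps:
$N = 7$ ($N = 5 - -2 = 5 + 2 = 7$)
$Z{\left(j,H \right)} = 2 H j$ ($Z{\left(j,H \right)} = \left(H j + H j\right) + 0 = 2 H j + 0 = 2 H j$)
$A{\left(k,t \right)} = 8 - \frac{k}{7}$
$W{\left(g \right)} = 14 g$ ($W{\left(g \right)} = 2 \cdot 7 g = 14 g$)
$A{\left(-83,170 \right)} - W{\left(z{\left(15,-2 \right)} \right)} = \left(8 - - \frac{83}{7}\right) - 14 \left(\left(-1\right) \left(-2\right)\right) = \left(8 + \frac{83}{7}\right) - 14 \cdot 2 = \frac{139}{7} - 28 = - \frac{57}{7}$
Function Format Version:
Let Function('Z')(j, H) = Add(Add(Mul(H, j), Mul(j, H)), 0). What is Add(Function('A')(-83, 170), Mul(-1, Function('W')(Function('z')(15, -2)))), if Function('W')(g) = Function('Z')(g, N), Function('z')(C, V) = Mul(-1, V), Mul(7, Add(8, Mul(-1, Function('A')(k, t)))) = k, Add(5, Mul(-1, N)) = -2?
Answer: Rational(-57, 7) ≈ -8.1429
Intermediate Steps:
N = 7 (N = Add(5, Mul(-1, -2)) = Add(5, 2) = 7)
Function('Z')(j, H) = Mul(2, H, j) (Function('Z')(j, H) = Add(Add(Mul(H, j), Mul(H, j)), 0) = Add(Mul(2, H, j), 0) = Mul(2, H, j))
Function('A')(k, t) = Add(8, Mul(Rational(-1, 7), k))
Function('W')(g) = Mul(14, g) (Function('W')(g) = Mul(2, 7, g) = Mul(14, g))
Add(Function('A')(-83, 170), Mul(-1, Function('W')(Function('z')(15, -2)))) = Add(Add(8, Mul(Rational(-1, 7), -83)), Mul(-1, Mul(14, Mul(-1, -2)))) = Add(Add(8, Rational(83, 7)), Mul(-1, Mul(14, 2))) = Add(Rational(139, 7), Mul(-1, 28)) = Add(Rational(139, 7), -28) = Rational(-57, 7)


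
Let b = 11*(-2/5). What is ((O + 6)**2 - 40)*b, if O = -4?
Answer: 792/5 ≈ 158.40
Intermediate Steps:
b = -22/5 (b = 11*(-2*1/5) = 11*(-2/5) = -22/5 ≈ -4.4000)
((O + 6)**2 - 40)*b = ((-4 + 6)**2 - 40)*(-22/5) = (2**2 - 40)*(-22/5) = (4 - 40)*(-22/5) = -36*(-22/5) = 792/5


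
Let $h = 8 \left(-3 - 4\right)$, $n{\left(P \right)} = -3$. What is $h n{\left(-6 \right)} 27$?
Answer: $4536$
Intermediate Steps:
$h = -56$ ($h = 8 \left(-3 - 4\right) = 8 \left(-7\right) = -56$)
$h n{\left(-6 \right)} 27 = \left(-56\right) \left(-3\right) 27 = 168 \cdot 27 = 4536$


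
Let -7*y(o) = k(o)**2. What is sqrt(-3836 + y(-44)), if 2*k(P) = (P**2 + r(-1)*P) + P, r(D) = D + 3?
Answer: 18*I*sqrt(18158)/7 ≈ 346.5*I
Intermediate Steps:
r(D) = 3 + D
k(P) = P**2/2 + 3*P/2 (k(P) = ((P**2 + (3 - 1)*P) + P)/2 = ((P**2 + 2*P) + P)/2 = (P**2 + 3*P)/2 = P**2/2 + 3*P/2)
y(o) = -o**2*(3 + o)**2/28 (y(o) = -o**2*(3 + o)**2/4/7 = -o**2*(3 + o)**2/28)
sqrt(-3836 + y(-44)) = sqrt(-3836 - 1/28*(-44)**2*(3 - 44)**2) = sqrt(-3836 - 1/28*1936*(-41)**2) = sqrt(-3836 - 1/28*1936*1681) = sqrt(-3836 - 813604/7) = sqrt(-840456/7) = 18*I*sqrt(18158)/7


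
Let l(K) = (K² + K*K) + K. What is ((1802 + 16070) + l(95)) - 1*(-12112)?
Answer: 48129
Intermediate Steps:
l(K) = K + 2*K² (l(K) = (K² + K²) + K = 2*K² + K = K + 2*K²)
((1802 + 16070) + l(95)) - 1*(-12112) = ((1802 + 16070) + 95*(1 + 2*95)) - 1*(-12112) = (17872 + 95*(1 + 190)) + 12112 = (17872 + 95*191) + 12112 = (17872 + 18145) + 12112 = 36017 + 12112 = 48129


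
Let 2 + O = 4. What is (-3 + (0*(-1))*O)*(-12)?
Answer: 36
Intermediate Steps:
O = 2 (O = -2 + 4 = 2)
(-3 + (0*(-1))*O)*(-12) = (-3 + (0*(-1))*2)*(-12) = (-3 + 0*2)*(-12) = (-3 + 0)*(-12) = -3*(-12) = 36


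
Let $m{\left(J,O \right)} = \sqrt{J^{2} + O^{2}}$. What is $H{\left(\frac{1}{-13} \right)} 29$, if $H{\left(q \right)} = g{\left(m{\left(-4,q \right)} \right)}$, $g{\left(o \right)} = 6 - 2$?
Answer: $116$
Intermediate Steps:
$g{\left(o \right)} = 4$ ($g{\left(o \right)} = 6 - 2 = 4$)
$H{\left(q \right)} = 4$
$H{\left(\frac{1}{-13} \right)} 29 = 4 \cdot 29 = 116$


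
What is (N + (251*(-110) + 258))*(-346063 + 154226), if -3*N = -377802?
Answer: -18911675134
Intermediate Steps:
N = 125934 (N = -1/3*(-377802) = 125934)
(N + (251*(-110) + 258))*(-346063 + 154226) = (125934 + (251*(-110) + 258))*(-346063 + 154226) = (125934 + (-27610 + 258))*(-191837) = (125934 - 27352)*(-191837) = 98582*(-191837) = -18911675134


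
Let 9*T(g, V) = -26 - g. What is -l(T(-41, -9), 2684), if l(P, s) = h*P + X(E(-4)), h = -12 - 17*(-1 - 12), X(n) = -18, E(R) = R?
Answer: -991/3 ≈ -330.33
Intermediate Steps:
T(g, V) = -26/9 - g/9 (T(g, V) = (-26 - g)/9 = -26/9 - g/9)
h = 209 (h = -12 - 17*(-13) = -12 + 221 = 209)
l(P, s) = -18 + 209*P (l(P, s) = 209*P - 18 = -18 + 209*P)
-l(T(-41, -9), 2684) = -(-18 + 209*(-26/9 - ⅑*(-41))) = -(-18 + 209*(-26/9 + 41/9)) = -(-18 + 209*(5/3)) = -(-18 + 1045/3) = -1*991/3 = -991/3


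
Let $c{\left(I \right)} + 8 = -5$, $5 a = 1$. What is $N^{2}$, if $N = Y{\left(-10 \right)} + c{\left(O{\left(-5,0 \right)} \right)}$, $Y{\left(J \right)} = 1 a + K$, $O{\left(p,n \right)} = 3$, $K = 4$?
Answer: $\frac{1936}{25} \approx 77.44$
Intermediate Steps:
$a = \frac{1}{5}$ ($a = \frac{1}{5} \cdot 1 = \frac{1}{5} \approx 0.2$)
$c{\left(I \right)} = -13$ ($c{\left(I \right)} = -8 - 5 = -13$)
$Y{\left(J \right)} = \frac{21}{5}$ ($Y{\left(J \right)} = 1 \cdot \frac{1}{5} + 4 = \frac{1}{5} + 4 = \frac{21}{5}$)
$N = - \frac{44}{5}$ ($N = \frac{21}{5} - 13 = - \frac{44}{5} \approx -8.8$)
$N^{2} = \left(- \frac{44}{5}\right)^{2} = \frac{1936}{25}$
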